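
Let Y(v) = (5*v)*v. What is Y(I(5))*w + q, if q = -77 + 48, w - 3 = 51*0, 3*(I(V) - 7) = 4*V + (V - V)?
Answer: 8318/3 ≈ 2772.7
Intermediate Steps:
I(V) = 7 + 4*V/3 (I(V) = 7 + (4*V + (V - V))/3 = 7 + (4*V + 0)/3 = 7 + (4*V)/3 = 7 + 4*V/3)
w = 3 (w = 3 + 51*0 = 3 + 0 = 3)
Y(v) = 5*v**2
q = -29
Y(I(5))*w + q = (5*(7 + (4/3)*5)**2)*3 - 29 = (5*(7 + 20/3)**2)*3 - 29 = (5*(41/3)**2)*3 - 29 = (5*(1681/9))*3 - 29 = (8405/9)*3 - 29 = 8405/3 - 29 = 8318/3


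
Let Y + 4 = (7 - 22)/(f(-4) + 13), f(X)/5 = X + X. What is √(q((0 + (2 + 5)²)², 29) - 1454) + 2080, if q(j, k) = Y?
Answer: 2080 + I*√13117/3 ≈ 2080.0 + 38.177*I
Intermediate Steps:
f(X) = 10*X (f(X) = 5*(X + X) = 5*(2*X) = 10*X)
Y = -31/9 (Y = -4 + (7 - 22)/(10*(-4) + 13) = -4 - 15/(-40 + 13) = -4 - 15/(-27) = -4 - 15*(-1/27) = -4 + 5/9 = -31/9 ≈ -3.4444)
q(j, k) = -31/9
√(q((0 + (2 + 5)²)², 29) - 1454) + 2080 = √(-31/9 - 1454) + 2080 = √(-13117/9) + 2080 = I*√13117/3 + 2080 = 2080 + I*√13117/3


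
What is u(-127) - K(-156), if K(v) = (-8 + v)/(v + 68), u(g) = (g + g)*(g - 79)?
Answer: 1151087/22 ≈ 52322.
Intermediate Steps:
u(g) = 2*g*(-79 + g) (u(g) = (2*g)*(-79 + g) = 2*g*(-79 + g))
K(v) = (-8 + v)/(68 + v)
u(-127) - K(-156) = 2*(-127)*(-79 - 127) - (-8 - 156)/(68 - 156) = 2*(-127)*(-206) - (-164)/(-88) = 52324 - (-1)*(-164)/88 = 52324 - 1*41/22 = 52324 - 41/22 = 1151087/22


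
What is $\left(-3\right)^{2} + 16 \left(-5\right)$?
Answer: $-71$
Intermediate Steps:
$\left(-3\right)^{2} + 16 \left(-5\right) = 9 - 80 = -71$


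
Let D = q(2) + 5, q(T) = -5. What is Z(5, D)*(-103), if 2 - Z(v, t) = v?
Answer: 309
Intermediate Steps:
D = 0 (D = -5 + 5 = 0)
Z(v, t) = 2 - v
Z(5, D)*(-103) = (2 - 1*5)*(-103) = (2 - 5)*(-103) = -3*(-103) = 309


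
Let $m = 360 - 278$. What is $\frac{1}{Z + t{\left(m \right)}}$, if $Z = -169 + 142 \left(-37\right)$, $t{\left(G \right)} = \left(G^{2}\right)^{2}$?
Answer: $\frac{1}{45206753} \approx 2.2121 \cdot 10^{-8}$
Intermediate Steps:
$m = 82$ ($m = 360 - 278 = 82$)
$t{\left(G \right)} = G^{4}$
$Z = -5423$ ($Z = -169 - 5254 = -5423$)
$\frac{1}{Z + t{\left(m \right)}} = \frac{1}{-5423 + 82^{4}} = \frac{1}{-5423 + 45212176} = \frac{1}{45206753}$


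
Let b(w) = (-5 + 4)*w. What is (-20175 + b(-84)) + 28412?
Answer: 8321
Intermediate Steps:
b(w) = -w
(-20175 + b(-84)) + 28412 = (-20175 - 1*(-84)) + 28412 = (-20175 + 84) + 28412 = -20091 + 28412 = 8321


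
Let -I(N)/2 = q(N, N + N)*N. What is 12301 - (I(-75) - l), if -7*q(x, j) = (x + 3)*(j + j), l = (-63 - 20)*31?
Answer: 3308096/7 ≈ 4.7259e+5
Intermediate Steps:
l = -2573 (l = -83*31 = -2573)
q(x, j) = -2*j*(3 + x)/7 (q(x, j) = -(x + 3)*(j + j)/7 = -(3 + x)*2*j/7 = -2*j*(3 + x)/7)
I(N) = 8*N**2*(3 + N)/7 (I(N) = -2*(-2*(N + N)*(3 + N)/7)*N = -2*(-2*2*N*(3 + N)/7)*N = -2*(-4*N*(3 + N)/7)*N = -(-8)*N**2*(3 + N)/7 = 8*N**2*(3 + N)/7)
12301 - (I(-75) - l) = 12301 - ((8/7)*(-75)**2*(3 - 75) - 1*(-2573)) = 12301 - ((8/7)*5625*(-72) + 2573) = 12301 - (-3240000/7 + 2573) = 12301 - 1*(-3221989/7) = 12301 + 3221989/7 = 3308096/7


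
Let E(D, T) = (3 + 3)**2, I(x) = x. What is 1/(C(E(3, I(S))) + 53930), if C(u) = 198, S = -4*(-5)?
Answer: 1/54128 ≈ 1.8475e-5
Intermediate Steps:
S = 20
E(D, T) = 36 (E(D, T) = 6**2 = 36)
1/(C(E(3, I(S))) + 53930) = 1/(198 + 53930) = 1/54128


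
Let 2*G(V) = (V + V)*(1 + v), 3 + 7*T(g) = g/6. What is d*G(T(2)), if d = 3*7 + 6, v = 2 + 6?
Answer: -648/7 ≈ -92.571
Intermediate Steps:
T(g) = -3/7 + g/42 (T(g) = -3/7 + (g/6)/7 = -3/7 + g/42)
v = 8
G(V) = 9*V (G(V) = ((V + V)*(1 + 8))/2 = ((2*V)*9)/2 = (18*V)/2 = 9*V)
d = 27 (d = 21 + 6 = 27)
d*G(T(2)) = 27*(9*(-3/7 + (1/42)*2)) = 27*(9*(-3/7 + 1/21)) = 27*(9*(-8/21)) = 27*(-24/7) = -648/7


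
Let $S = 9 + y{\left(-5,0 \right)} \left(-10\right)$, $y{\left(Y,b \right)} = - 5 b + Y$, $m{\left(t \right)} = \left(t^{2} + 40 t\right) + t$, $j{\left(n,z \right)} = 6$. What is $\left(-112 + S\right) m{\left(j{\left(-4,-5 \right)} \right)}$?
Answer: $-14946$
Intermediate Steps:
$m{\left(t \right)} = t^{2} + 41 t$
$y{\left(Y,b \right)} = Y - 5 b$
$S = 59$ ($S = 9 + \left(-5 - 0\right) \left(-10\right) = 9 + \left(-5 + 0\right) \left(-10\right) = 9 - -50 = 9 + 50 = 59$)
$\left(-112 + S\right) m{\left(j{\left(-4,-5 \right)} \right)} = \left(-112 + 59\right) 6 \left(41 + 6\right) = - 53 \cdot 6 \cdot 47 = \left(-53\right) 282 = -14946$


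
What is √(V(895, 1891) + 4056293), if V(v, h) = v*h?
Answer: √5748738 ≈ 2397.7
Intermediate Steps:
V(v, h) = h*v
√(V(895, 1891) + 4056293) = √(1891*895 + 4056293) = √(1692445 + 4056293) = √5748738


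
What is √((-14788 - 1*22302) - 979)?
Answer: I*√38069 ≈ 195.11*I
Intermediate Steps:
√((-14788 - 1*22302) - 979) = √((-14788 - 22302) - 979) = √(-37090 - 979) = √(-38069) = I*√38069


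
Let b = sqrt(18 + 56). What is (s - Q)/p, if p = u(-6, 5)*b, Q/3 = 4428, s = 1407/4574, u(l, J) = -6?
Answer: 20253203*sqrt(74)/676952 ≈ 257.37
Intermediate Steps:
s = 1407/4574 (s = 1407*(1/4574) = 1407/4574 ≈ 0.30761)
Q = 13284 (Q = 3*4428 = 13284)
b = sqrt(74) ≈ 8.6023
p = -6*sqrt(74) ≈ -51.614
(s - Q)/p = (1407/4574 - 1*13284)/((-6*sqrt(74))) = (1407/4574 - 13284)*(-sqrt(74)/444) = -(-20253203)*sqrt(74)/676952 = 20253203*sqrt(74)/676952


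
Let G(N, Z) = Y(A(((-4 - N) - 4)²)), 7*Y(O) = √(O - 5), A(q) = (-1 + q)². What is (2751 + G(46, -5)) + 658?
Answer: 3409 + 2*√2124305/7 ≈ 3825.4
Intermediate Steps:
Y(O) = √(-5 + O)/7 (Y(O) = √(O - 5)/7 = √(-5 + O)/7)
G(N, Z) = √(-5 + (-1 + (-8 - N)²)²)/7 (G(N, Z) = √(-5 + (-1 + ((-4 - N) - 4)²)²)/7 = √(-5 + (-1 + (-8 - N)²)²)/7)
(2751 + G(46, -5)) + 658 = (2751 + √(-5 + (-1 + (8 + 46)²)²)/7) + 658 = (2751 + √(-5 + (-1 + 54²)²)/7) + 658 = (2751 + √(-5 + (-1 + 2916)²)/7) + 658 = (2751 + √(-5 + 2915²)/7) + 658 = (2751 + √(-5 + 8497225)/7) + 658 = (2751 + √8497220/7) + 658 = (2751 + (2*√2124305)/7) + 658 = (2751 + 2*√2124305/7) + 658 = 3409 + 2*√2124305/7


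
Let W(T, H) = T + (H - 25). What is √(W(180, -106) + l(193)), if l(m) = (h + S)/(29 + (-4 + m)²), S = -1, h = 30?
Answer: √2505043970/7150 ≈ 7.0001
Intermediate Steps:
W(T, H) = -25 + H + T (W(T, H) = T + (-25 + H) = -25 + H + T)
l(m) = 29/(29 + (-4 + m)²) (l(m) = (30 - 1)/(29 + (-4 + m)²) = 29/(29 + (-4 + m)²))
√(W(180, -106) + l(193)) = √((-25 - 106 + 180) + 29/(29 + (-4 + 193)²)) = √(49 + 29/(29 + 189²)) = √(49 + 29/(29 + 35721)) = √(49 + 29/35750) = √(1751779/35750) = √2505043970/7150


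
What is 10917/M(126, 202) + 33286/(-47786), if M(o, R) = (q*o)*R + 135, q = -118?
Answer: -5582568236/7972831277 ≈ -0.70020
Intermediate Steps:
M(o, R) = 135 - 118*R*o (M(o, R) = (-118*o)*R + 135 = -118*R*o + 135 = 135 - 118*R*o)
10917/M(126, 202) + 33286/(-47786) = 10917/(135 - 118*202*126) + 33286/(-47786) = 10917/(135 - 3003336) + 33286*(-1/47786) = 10917/(-3003201) - 16643/23893 = 10917*(-1/3003201) - 16643/23893 = -1213/333689 - 16643/23893 = -5582568236/7972831277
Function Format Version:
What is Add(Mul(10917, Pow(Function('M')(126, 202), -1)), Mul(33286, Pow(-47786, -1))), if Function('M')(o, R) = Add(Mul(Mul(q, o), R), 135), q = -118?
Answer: Rational(-5582568236, 7972831277) ≈ -0.70020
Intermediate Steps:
Function('M')(o, R) = Add(135, Mul(-118, R, o)) (Function('M')(o, R) = Add(Mul(Mul(-118, o), R), 135) = Add(Mul(-118, R, o), 135) = Add(135, Mul(-118, R, o)))
Add(Mul(10917, Pow(Function('M')(126, 202), -1)), Mul(33286, Pow(-47786, -1))) = Add(Mul(10917, Pow(Add(135, Mul(-118, 202, 126)), -1)), Mul(33286, Pow(-47786, -1))) = Add(Mul(10917, Pow(Add(135, -3003336), -1)), Mul(33286, Rational(-1, 47786))) = Add(Mul(10917, Pow(-3003201, -1)), Rational(-16643, 23893)) = Add(Mul(10917, Rational(-1, 3003201)), Rational(-16643, 23893)) = Add(Rational(-1213, 333689), Rational(-16643, 23893)) = Rational(-5582568236, 7972831277)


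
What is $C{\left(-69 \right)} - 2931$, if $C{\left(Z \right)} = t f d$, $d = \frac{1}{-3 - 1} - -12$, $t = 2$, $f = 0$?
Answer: $-2931$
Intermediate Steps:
$d = \frac{47}{4}$ ($d = \frac{1}{-4} + 12 = - \frac{1}{4} + 12 = \frac{47}{4} \approx 11.75$)
$C{\left(Z \right)} = 0$ ($C{\left(Z \right)} = 2 \cdot 0 \cdot \frac{47}{4} = 0 \cdot \frac{47}{4} = 0$)
$C{\left(-69 \right)} - 2931 = 0 - 2931 = -2931$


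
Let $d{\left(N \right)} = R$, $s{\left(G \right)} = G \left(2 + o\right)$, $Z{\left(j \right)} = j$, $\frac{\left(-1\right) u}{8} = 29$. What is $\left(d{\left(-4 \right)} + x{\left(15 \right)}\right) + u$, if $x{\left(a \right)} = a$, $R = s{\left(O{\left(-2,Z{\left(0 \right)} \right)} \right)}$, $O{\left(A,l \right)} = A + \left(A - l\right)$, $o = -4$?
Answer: $-209$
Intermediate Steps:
$u = -232$ ($u = \left(-8\right) 29 = -232$)
$O{\left(A,l \right)} = - l + 2 A$
$s{\left(G \right)} = - 2 G$ ($s{\left(G \right)} = G \left(2 - 4\right) = G \left(-2\right) = - 2 G$)
$R = 8$ ($R = - 2 \left(\left(-1\right) 0 + 2 \left(-2\right)\right) = - 2 \left(0 - 4\right) = \left(-2\right) \left(-4\right) = 8$)
$d{\left(N \right)} = 8$
$\left(d{\left(-4 \right)} + x{\left(15 \right)}\right) + u = \left(8 + 15\right) - 232 = 23 - 232 = -209$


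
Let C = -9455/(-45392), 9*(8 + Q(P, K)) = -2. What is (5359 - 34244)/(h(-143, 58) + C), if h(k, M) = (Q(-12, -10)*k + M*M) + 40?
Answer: -11800331280/1871052551 ≈ -6.3068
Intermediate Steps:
Q(P, K) = -74/9 (Q(P, K) = -8 + (⅑)*(-2) = -8 - 2/9 = -74/9)
C = 9455/45392 (C = -9455*(-1/45392) = 9455/45392 ≈ 0.20830)
h(k, M) = 40 + M² - 74*k/9 (h(k, M) = (-74*k/9 + M*M) + 40 = (-74*k/9 + M²) + 40 = (M² - 74*k/9) + 40 = 40 + M² - 74*k/9)
(5359 - 34244)/(h(-143, 58) + C) = (5359 - 34244)/((40 + 58² - 74/9*(-143)) + 9455/45392) = -28885/((40 + 3364 + 10582/9) + 9455/45392) = -28885/(41218/9 + 9455/45392) = -28885/1871052551/408528 = -28885*408528/1871052551 = -11800331280/1871052551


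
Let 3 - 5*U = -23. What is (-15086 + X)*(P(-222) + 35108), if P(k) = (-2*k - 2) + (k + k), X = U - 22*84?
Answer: -2971512264/5 ≈ -5.9430e+8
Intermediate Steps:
U = 26/5 (U = 3/5 - 1/5*(-23) = 3/5 + 23/5 = 26/5 ≈ 5.2000)
X = -9214/5 (X = 26/5 - 22*84 = 26/5 - 1848 = -9214/5 ≈ -1842.8)
P(k) = -2 (P(k) = (-2 - 2*k) + 2*k = -2)
(-15086 + X)*(P(-222) + 35108) = (-15086 - 9214/5)*(-2 + 35108) = -84644/5*35106 = -2971512264/5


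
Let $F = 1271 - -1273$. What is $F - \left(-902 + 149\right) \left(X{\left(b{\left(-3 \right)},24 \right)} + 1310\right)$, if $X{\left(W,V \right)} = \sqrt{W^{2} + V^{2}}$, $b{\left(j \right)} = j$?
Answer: $988974 + 2259 \sqrt{65} \approx 1.0072 \cdot 10^{6}$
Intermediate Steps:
$X{\left(W,V \right)} = \sqrt{V^{2} + W^{2}}$
$F = 2544$ ($F = 1271 + 1273 = 2544$)
$F - \left(-902 + 149\right) \left(X{\left(b{\left(-3 \right)},24 \right)} + 1310\right) = 2544 - \left(-902 + 149\right) \left(\sqrt{24^{2} + \left(-3\right)^{2}} + 1310\right) = 2544 - - 753 \left(\sqrt{576 + 9} + 1310\right) = 2544 - - 753 \left(\sqrt{585} + 1310\right) = 2544 - - 753 \left(3 \sqrt{65} + 1310\right) = 2544 - - 753 \left(1310 + 3 \sqrt{65}\right) = 2544 - \left(-986430 - 2259 \sqrt{65}\right) = 2544 + \left(986430 + 2259 \sqrt{65}\right) = 988974 + 2259 \sqrt{65}$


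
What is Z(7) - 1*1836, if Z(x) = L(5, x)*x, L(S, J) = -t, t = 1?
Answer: -1843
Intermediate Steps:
L(S, J) = -1 (L(S, J) = -1*1 = -1)
Z(x) = -x
Z(7) - 1*1836 = -1*7 - 1*1836 = -7 - 1836 = -1843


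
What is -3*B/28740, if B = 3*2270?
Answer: -681/958 ≈ -0.71086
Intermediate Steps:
B = 6810
-3*B/28740 = -20430/28740 = -3*227/958 = -681/958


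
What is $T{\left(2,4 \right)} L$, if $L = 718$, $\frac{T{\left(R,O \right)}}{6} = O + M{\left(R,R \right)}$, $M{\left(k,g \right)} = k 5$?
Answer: $60312$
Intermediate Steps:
$M{\left(k,g \right)} = 5 k$
$T{\left(R,O \right)} = 6 O + 30 R$ ($T{\left(R,O \right)} = 6 \left(O + 5 R\right) = 6 O + 30 R$)
$T{\left(2,4 \right)} L = \left(6 \cdot 4 + 30 \cdot 2\right) 718 = \left(24 + 60\right) 718 = 84 \cdot 718 = 60312$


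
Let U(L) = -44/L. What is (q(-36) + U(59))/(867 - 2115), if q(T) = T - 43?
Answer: 4705/73632 ≈ 0.063899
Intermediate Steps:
q(T) = -43 + T
(q(-36) + U(59))/(867 - 2115) = ((-43 - 36) - 44/59)/(867 - 2115) = (-79 - 44*1/59)/(-1248) = (-79 - 44/59)*(-1/1248) = -4705/59*(-1/1248) = 4705/73632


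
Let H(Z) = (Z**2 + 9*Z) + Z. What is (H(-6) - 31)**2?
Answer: 3025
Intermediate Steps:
H(Z) = Z**2 + 10*Z
(H(-6) - 31)**2 = (-6*(10 - 6) - 31)**2 = (-6*4 - 31)**2 = (-24 - 31)**2 = (-55)**2 = 3025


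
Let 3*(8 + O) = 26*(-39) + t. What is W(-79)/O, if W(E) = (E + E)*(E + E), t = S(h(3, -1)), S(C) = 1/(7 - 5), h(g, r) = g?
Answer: -149784/2075 ≈ -72.185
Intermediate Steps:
S(C) = ½ (S(C) = 1/2 = ½)
t = ½ ≈ 0.50000
W(E) = 4*E² (W(E) = (2*E)*(2*E) = 4*E²)
O = -2075/6 (O = -8 + (26*(-39) + ½)/3 = -8 + (-1014 + ½)/3 = -8 + (⅓)*(-2027/2) = -8 - 2027/6 = -2075/6 ≈ -345.83)
W(-79)/O = (4*(-79)²)/(-2075/6) = (4*6241)*(-6/2075) = 24964*(-6/2075) = -149784/2075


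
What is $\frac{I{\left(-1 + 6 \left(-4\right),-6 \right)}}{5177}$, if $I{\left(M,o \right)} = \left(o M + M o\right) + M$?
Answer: $\frac{275}{5177} \approx 0.05312$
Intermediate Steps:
$I{\left(M,o \right)} = M + 2 M o$ ($I{\left(M,o \right)} = \left(M o + M o\right) + M = 2 M o + M = M + 2 M o$)
$\frac{I{\left(-1 + 6 \left(-4\right),-6 \right)}}{5177} = \frac{\left(-1 + 6 \left(-4\right)\right) \left(1 + 2 \left(-6\right)\right)}{5177} = \left(-1 - 24\right) \left(1 - 12\right) \frac{1}{5177} = \left(-25\right) \left(-11\right) \frac{1}{5177} = 275 \cdot \frac{1}{5177} = \frac{275}{5177}$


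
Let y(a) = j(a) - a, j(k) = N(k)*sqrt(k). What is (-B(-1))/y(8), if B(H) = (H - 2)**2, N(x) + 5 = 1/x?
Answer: -576/1009 + 702*sqrt(2)/1009 ≈ 0.41306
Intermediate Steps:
N(x) = -5 + 1/x
B(H) = (-2 + H)**2
j(k) = sqrt(k)*(-5 + 1/k) (j(k) = (-5 + 1/k)*sqrt(k) = sqrt(k)*(-5 + 1/k))
y(a) = -a + (1 - 5*a)/sqrt(a) (y(a) = (1 - 5*a)/sqrt(a) - a = -a + (1 - 5*a)/sqrt(a))
(-B(-1))/y(8) = (-(-2 - 1)**2)/(((1 - 8**(3/2) - 5*8)/sqrt(8))) = (-1*(-3)**2)/(((sqrt(2)/4)*(1 - 16*sqrt(2) - 40))) = (-1*9)/(((sqrt(2)/4)*(1 - 16*sqrt(2) - 40))) = -9*2*sqrt(2)/(-39 - 16*sqrt(2)) = -18*sqrt(2)/(-39 - 16*sqrt(2))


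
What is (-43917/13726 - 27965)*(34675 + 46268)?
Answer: -31073330251101/13726 ≈ -2.2638e+9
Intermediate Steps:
(-43917/13726 - 27965)*(34675 + 46268) = (-43917*1/13726 - 27965)*80943 = (-43917/13726 - 27965)*80943 = -383891507/13726*80943 = -31073330251101/13726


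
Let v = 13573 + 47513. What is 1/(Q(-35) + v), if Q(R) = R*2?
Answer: 1/61016 ≈ 1.6389e-5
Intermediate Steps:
v = 61086
Q(R) = 2*R
1/(Q(-35) + v) = 1/(2*(-35) + 61086) = 1/(-70 + 61086) = 1/61016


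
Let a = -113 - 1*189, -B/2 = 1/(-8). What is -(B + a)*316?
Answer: 95353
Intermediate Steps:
B = ¼ (B = -2/(-8) = -2*(-⅛) = ¼ ≈ 0.25000)
a = -302 (a = -113 - 189 = -302)
-(B + a)*316 = -(¼ - 302)*316 = -(-1207)*316/4 = -1*(-95353) = 95353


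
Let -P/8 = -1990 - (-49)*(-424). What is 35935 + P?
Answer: 218063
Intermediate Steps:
P = 182128 (P = -8*(-1990 - (-49)*(-424)) = -8*(-1990 - 1*20776) = -8*(-1990 - 20776) = -8*(-22766) = 182128)
35935 + P = 35935 + 182128 = 218063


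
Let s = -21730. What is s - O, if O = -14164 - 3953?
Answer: -3613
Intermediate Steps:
O = -18117
s - O = -21730 - 1*(-18117) = -21730 + 18117 = -3613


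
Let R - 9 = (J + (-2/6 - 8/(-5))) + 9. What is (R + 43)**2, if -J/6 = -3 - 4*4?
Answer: 6990736/225 ≈ 31070.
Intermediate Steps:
J = 114 (J = -6*(-3 - 4*4) = -6*(-3 - 16) = -6*(-19) = 114)
R = 1999/15 (R = 9 + ((114 + (-2/6 - 8/(-5))) + 9) = 9 + ((114 + (-2*1/6 - 8*(-1/5))) + 9) = 9 + ((114 + (-1/3 + 8/5)) + 9) = 9 + ((114 + 19/15) + 9) = 9 + (1729/15 + 9) = 9 + 1864/15 = 1999/15 ≈ 133.27)
(R + 43)**2 = (1999/15 + 43)**2 = (2644/15)**2 = 6990736/225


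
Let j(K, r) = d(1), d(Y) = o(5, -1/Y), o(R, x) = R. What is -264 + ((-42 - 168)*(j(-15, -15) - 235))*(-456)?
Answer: -22025064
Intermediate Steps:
d(Y) = 5
j(K, r) = 5
-264 + ((-42 - 168)*(j(-15, -15) - 235))*(-456) = -264 + ((-42 - 168)*(5 - 235))*(-456) = -264 - 210*(-230)*(-456) = -264 + 48300*(-456) = -264 - 22024800 = -22025064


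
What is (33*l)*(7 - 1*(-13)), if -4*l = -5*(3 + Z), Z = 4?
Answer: 5775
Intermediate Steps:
l = 35/4 (l = -(-5)*(3 + 4)/4 = -(-5)*7/4 = -¼*(-35) = 35/4 ≈ 8.7500)
(33*l)*(7 - 1*(-13)) = (33*(35/4))*(7 - 1*(-13)) = 1155*(7 + 13)/4 = (1155/4)*20 = 5775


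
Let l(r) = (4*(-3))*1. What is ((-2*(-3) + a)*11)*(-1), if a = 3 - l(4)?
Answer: -231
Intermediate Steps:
l(r) = -12 (l(r) = -12*1 = -12)
a = 15 (a = 3 - 1*(-12) = 3 + 12 = 15)
((-2*(-3) + a)*11)*(-1) = ((-2*(-3) + 15)*11)*(-1) = ((6 + 15)*11)*(-1) = (21*11)*(-1) = 231*(-1) = -231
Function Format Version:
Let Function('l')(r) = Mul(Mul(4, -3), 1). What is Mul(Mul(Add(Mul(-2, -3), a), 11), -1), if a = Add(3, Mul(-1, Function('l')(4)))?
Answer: -231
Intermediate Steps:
Function('l')(r) = -12 (Function('l')(r) = Mul(-12, 1) = -12)
a = 15 (a = Add(3, Mul(-1, -12)) = Add(3, 12) = 15)
Mul(Mul(Add(Mul(-2, -3), a), 11), -1) = Mul(Mul(Add(Mul(-2, -3), 15), 11), -1) = Mul(Mul(Add(6, 15), 11), -1) = Mul(Mul(21, 11), -1) = Mul(231, -1) = -231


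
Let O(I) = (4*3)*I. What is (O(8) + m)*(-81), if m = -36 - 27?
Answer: -2673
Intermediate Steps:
m = -63
O(I) = 12*I
(O(8) + m)*(-81) = (12*8 - 63)*(-81) = (96 - 63)*(-81) = 33*(-81) = -2673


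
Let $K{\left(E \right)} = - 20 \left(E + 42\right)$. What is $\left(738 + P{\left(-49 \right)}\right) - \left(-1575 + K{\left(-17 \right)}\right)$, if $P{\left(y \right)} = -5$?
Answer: $2808$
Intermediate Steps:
$K{\left(E \right)} = -840 - 20 E$ ($K{\left(E \right)} = - 20 \left(42 + E\right) = -840 - 20 E$)
$\left(738 + P{\left(-49 \right)}\right) - \left(-1575 + K{\left(-17 \right)}\right) = \left(738 - 5\right) + \left(1575 - \left(-840 - -340\right)\right) = 733 + \left(1575 - \left(-840 + 340\right)\right) = 733 + \left(1575 - -500\right) = 733 + \left(1575 + 500\right) = 733 + 2075 = 2808$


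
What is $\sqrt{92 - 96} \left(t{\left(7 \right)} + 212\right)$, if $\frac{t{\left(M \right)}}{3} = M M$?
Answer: $718 i \approx 718.0 i$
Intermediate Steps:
$t{\left(M \right)} = 3 M^{2}$ ($t{\left(M \right)} = 3 M M = 3 M^{2}$)
$\sqrt{92 - 96} \left(t{\left(7 \right)} + 212\right) = \sqrt{92 - 96} \left(3 \cdot 7^{2} + 212\right) = \sqrt{-4} \left(3 \cdot 49 + 212\right) = 2 i \left(147 + 212\right) = 2 i 359 = 718 i$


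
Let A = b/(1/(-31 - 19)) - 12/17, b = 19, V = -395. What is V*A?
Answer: 6383990/17 ≈ 3.7553e+5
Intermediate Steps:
A = -16162/17 (A = 19/(1/(-31 - 19)) - 12/17 = 19/(1/(-50)) - 12*1/17 = 19/(-1/50) - 12/17 = 19*(-50) - 12/17 = -950 - 12/17 = -16162/17 ≈ -950.71)
V*A = -395*(-16162/17) = 6383990/17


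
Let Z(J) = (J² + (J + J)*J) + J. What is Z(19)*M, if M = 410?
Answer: 451820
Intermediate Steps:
Z(J) = J + 3*J² (Z(J) = (J² + (2*J)*J) + J = (J² + 2*J²) + J = 3*J² + J = J + 3*J²)
Z(19)*M = (19*(1 + 3*19))*410 = (19*(1 + 57))*410 = (19*58)*410 = 1102*410 = 451820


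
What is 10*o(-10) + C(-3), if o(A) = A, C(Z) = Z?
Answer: -103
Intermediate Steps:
10*o(-10) + C(-3) = 10*(-10) - 3 = -100 - 3 = -103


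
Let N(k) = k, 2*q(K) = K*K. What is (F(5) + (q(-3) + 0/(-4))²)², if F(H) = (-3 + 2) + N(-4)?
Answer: 3721/16 ≈ 232.56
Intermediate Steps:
q(K) = K²/2 (q(K) = (K*K)/2 = K²/2)
F(H) = -5 (F(H) = (-3 + 2) - 4 = -1 - 4 = -5)
(F(5) + (q(-3) + 0/(-4))²)² = (-5 + ((½)*(-3)² + 0/(-4))²)² = (-5 + ((½)*9 + 0*(-¼))²)² = (-5 + (9/2 + 0)²)² = (-5 + (9/2)²)² = (-5 + 81/4)² = (61/4)² = 3721/16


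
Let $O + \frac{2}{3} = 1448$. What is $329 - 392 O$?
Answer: $- \frac{1701077}{3} \approx -5.6703 \cdot 10^{5}$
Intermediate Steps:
$O = \frac{4342}{3}$ ($O = - \frac{2}{3} + 1448 = \frac{4342}{3} \approx 1447.3$)
$329 - 392 O = 329 - \frac{1702064}{3} = - \frac{1701077}{3}$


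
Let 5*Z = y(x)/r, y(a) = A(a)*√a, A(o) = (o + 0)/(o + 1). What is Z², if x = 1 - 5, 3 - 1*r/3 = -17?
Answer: -4/50625 ≈ -7.9012e-5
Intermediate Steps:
r = 60 (r = 9 - 3*(-17) = 9 + 51 = 60)
x = -4
A(o) = o/(1 + o)
y(a) = a^(3/2)/(1 + a) (y(a) = (a/(1 + a))*√a = a^(3/2)/(1 + a))
Z = 2*I/225 (Z = (((-4)^(3/2)/(1 - 4))/60)/5 = ((-8*I/(-3))*(1/60))/5 = ((-8*I*(-⅓))*(1/60))/5 = ((8*I/3)*(1/60))/5 = (2*I/45)/5 = 2*I/225 ≈ 0.0088889*I)
Z² = (2*I/225)² = -4/50625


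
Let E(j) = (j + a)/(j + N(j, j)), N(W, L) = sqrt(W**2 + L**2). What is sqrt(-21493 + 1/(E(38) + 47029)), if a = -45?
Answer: sqrt(-38410032797 - 38410183248*sqrt(2))/sqrt(1787095 + 1787102*sqrt(2)) ≈ 146.6*I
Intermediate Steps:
N(W, L) = sqrt(L**2 + W**2)
E(j) = (-45 + j)/(j + sqrt(2)*sqrt(j**2)) (E(j) = (j - 45)/(j + sqrt(j**2 + j**2)) = (-45 + j)/(j + sqrt(2*j**2)) = (-45 + j)/(j + sqrt(2)*sqrt(j**2)))
sqrt(-21493 + 1/(E(38) + 47029)) = sqrt(-21493 + 1/((-45 + 38)/(38 + sqrt(2)*sqrt(38**2)) + 47029)) = sqrt(-21493 + 1/(-7/(38 + sqrt(2)*sqrt(1444)) + 47029)) = sqrt(-21493 + 1/(-7/(38 + sqrt(2)*38) + 47029)) = sqrt(-21493 + 1/(-7/(38 + 38*sqrt(2)) + 47029)) = sqrt(-21493 + 1/(47029 - 7/(38 + 38*sqrt(2))))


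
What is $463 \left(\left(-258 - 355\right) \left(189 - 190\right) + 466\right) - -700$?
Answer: $500277$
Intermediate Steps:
$463 \left(\left(-258 - 355\right) \left(189 - 190\right) + 466\right) - -700 = 463 \left(\left(-613\right) \left(-1\right) + 466\right) + 700 = 463 \left(613 + 466\right) + 700 = 463 \cdot 1079 + 700 = 499577 + 700 = 500277$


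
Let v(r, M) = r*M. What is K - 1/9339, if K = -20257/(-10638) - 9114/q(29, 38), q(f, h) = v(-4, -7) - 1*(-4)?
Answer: -74950568219/264928752 ≈ -282.91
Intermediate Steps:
v(r, M) = M*r
q(f, h) = 32 (q(f, h) = -7*(-4) - 1*(-4) = 28 + 4 = 32)
K = -24076627/85104 (K = -20257/(-10638) - 9114/32 = -20257*(-1/10638) - 9114*1/32 = 20257/10638 - 4557/16 = -24076627/85104 ≈ -282.91)
K - 1/9339 = -24076627/85104 - 1/9339 = -74950568219/264928752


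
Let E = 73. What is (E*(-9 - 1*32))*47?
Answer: -140671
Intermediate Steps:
(E*(-9 - 1*32))*47 = (73*(-9 - 1*32))*47 = (73*(-9 - 32))*47 = (73*(-41))*47 = -2993*47 = -140671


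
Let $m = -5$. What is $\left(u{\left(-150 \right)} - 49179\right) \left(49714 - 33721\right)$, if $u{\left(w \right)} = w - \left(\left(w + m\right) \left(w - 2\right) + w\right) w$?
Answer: $55370500803$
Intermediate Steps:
$u{\left(w \right)} = w - w \left(w + \left(-5 + w\right) \left(-2 + w\right)\right)$ ($u{\left(w \right)} = w - \left(\left(w - 5\right) \left(w - 2\right) + w\right) w = w - \left(\left(-5 + w\right) \left(-2 + w\right) + w\right) w = w - \left(w + \left(-5 + w\right) \left(-2 + w\right)\right) w = w - w \left(w + \left(-5 + w\right) \left(-2 + w\right)\right)$)
$\left(u{\left(-150 \right)} - 49179\right) \left(49714 - 33721\right) = \left(- 150 \left(-9 - \left(-150\right)^{2} + 6 \left(-150\right)\right) - 49179\right) \left(49714 - 33721\right) = \left(- 150 \left(-9 - 22500 - 900\right) - 49179\right) 15993 = \left(\left(-150\right) \left(-23409\right) - 49179\right) 15993 = \left(3511350 - 49179\right) 15993 = 3462171 \cdot 15993 = 55370500803$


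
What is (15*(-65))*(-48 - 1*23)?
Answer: 69225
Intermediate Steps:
(15*(-65))*(-48 - 1*23) = -975*(-48 - 23) = -975*(-71) = 69225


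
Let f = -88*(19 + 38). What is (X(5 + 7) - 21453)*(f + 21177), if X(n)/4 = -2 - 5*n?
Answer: -350709861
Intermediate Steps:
X(n) = -8 - 20*n (X(n) = 4*(-2 - 5*n) = -8 - 20*n)
f = -5016 (f = -88*57 = -5016)
(X(5 + 7) - 21453)*(f + 21177) = ((-8 - 20*(5 + 7)) - 21453)*(-5016 + 21177) = ((-8 - 20*12) - 21453)*16161 = ((-8 - 240) - 21453)*16161 = (-248 - 21453)*16161 = -21701*16161 = -350709861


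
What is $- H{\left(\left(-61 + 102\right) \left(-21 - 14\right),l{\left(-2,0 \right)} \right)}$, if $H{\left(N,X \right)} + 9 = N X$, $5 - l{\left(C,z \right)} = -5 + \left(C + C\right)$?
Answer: $20099$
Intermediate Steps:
$l{\left(C,z \right)} = 10 - 2 C$ ($l{\left(C,z \right)} = 5 - \left(-5 + \left(C + C\right)\right) = 5 - \left(-5 + 2 C\right) = 10 - 2 C$)
$H{\left(N,X \right)} = -9 + N X$
$- H{\left(\left(-61 + 102\right) \left(-21 - 14\right),l{\left(-2,0 \right)} \right)} = - (-9 + \left(-61 + 102\right) \left(-21 - 14\right) \left(10 - -4\right)) = - (-9 + 41 \left(-35\right) \left(10 + 4\right)) = - (-9 - 20090) = \left(-1\right) \left(-20099\right) = 20099$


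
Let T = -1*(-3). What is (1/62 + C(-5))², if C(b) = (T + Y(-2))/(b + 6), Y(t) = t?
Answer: 3969/3844 ≈ 1.0325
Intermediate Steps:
T = 3
C(b) = 1/(6 + b) (C(b) = (3 - 2)/(b + 6) = 1/(6 + b))
(1/62 + C(-5))² = (1/62 + 1/(6 - 5))² = (1/62 + 1/1)² = (1/62 + 1)² = (63/62)² = 3969/3844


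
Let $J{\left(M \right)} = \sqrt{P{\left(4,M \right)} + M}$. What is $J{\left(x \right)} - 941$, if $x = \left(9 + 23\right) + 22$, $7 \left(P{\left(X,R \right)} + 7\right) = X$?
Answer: $-941 + \frac{3 \sqrt{259}}{7} \approx -934.1$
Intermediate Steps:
$P{\left(X,R \right)} = -7 + \frac{X}{7}$
$x = 54$ ($x = 32 + 22 = 54$)
$J{\left(M \right)} = \sqrt{- \frac{45}{7} + M}$ ($J{\left(M \right)} = \sqrt{\left(-7 + \frac{1}{7} \cdot 4\right) + M} = \sqrt{\left(-7 + \frac{4}{7}\right) + M} = \sqrt{- \frac{45}{7} + M}$)
$J{\left(x \right)} - 941 = \frac{\sqrt{-315 + 49 \cdot 54}}{7} - 941 = \frac{\sqrt{-315 + 2646}}{7} - 941 = \frac{\sqrt{2331}}{7} - 941 = \frac{3 \sqrt{259}}{7} - 941 = -941 + \frac{3 \sqrt{259}}{7}$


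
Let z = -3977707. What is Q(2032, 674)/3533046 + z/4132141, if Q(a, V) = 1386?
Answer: -212843858456/221197639871 ≈ -0.96223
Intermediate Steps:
Q(2032, 674)/3533046 + z/4132141 = 1386/3533046 - 3977707/4132141 = 1386*(1/3533046) - 3977707*1/4132141 = 21/53531 - 3977707/4132141 = -212843858456/221197639871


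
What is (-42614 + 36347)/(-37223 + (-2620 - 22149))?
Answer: 2089/20664 ≈ 0.10109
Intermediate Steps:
(-42614 + 36347)/(-37223 + (-2620 - 22149)) = -6267/(-37223 - 24769) = -6267/(-61992) = -6267*(-1/61992) = 2089/20664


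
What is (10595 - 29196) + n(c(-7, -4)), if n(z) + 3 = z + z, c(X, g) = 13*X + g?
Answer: -18794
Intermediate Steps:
c(X, g) = g + 13*X
n(z) = -3 + 2*z (n(z) = -3 + (z + z) = -3 + 2*z)
(10595 - 29196) + n(c(-7, -4)) = (10595 - 29196) + (-3 + 2*(-4 + 13*(-7))) = -18601 + (-3 + 2*(-4 - 91)) = -18601 + (-3 + 2*(-95)) = -18601 + (-3 - 190) = -18601 - 193 = -18794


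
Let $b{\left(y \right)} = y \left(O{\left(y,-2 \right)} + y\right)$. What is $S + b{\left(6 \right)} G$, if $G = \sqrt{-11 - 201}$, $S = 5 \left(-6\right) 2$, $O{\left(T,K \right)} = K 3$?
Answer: $-60$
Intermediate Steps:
$O{\left(T,K \right)} = 3 K$
$S = -60$ ($S = \left(-30\right) 2 = -60$)
$G = 2 i \sqrt{53}$ ($G = \sqrt{-212} = 2 i \sqrt{53} \approx 14.56 i$)
$b{\left(y \right)} = y \left(-6 + y\right)$ ($b{\left(y \right)} = y \left(3 \left(-2\right) + y\right) = y \left(-6 + y\right)$)
$S + b{\left(6 \right)} G = -60 + 6 \left(-6 + 6\right) 2 i \sqrt{53} = -60 + 6 \cdot 0 \cdot 2 i \sqrt{53} = -60 + 0 \cdot 2 i \sqrt{53} = -60 + 0 = -60$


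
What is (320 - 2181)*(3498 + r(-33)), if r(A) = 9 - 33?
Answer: -6465114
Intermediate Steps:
r(A) = -24
(320 - 2181)*(3498 + r(-33)) = (320 - 2181)*(3498 - 24) = -1861*3474 = -6465114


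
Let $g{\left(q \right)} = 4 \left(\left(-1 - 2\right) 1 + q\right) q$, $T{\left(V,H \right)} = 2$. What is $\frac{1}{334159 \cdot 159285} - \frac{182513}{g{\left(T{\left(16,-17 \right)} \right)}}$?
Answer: $\frac{9714531172199603}{425812130520} \approx 22814.0$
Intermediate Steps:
$g{\left(q \right)} = q \left(-12 + 4 q\right)$ ($g{\left(q \right)} = 4 \left(\left(-3\right) 1 + q\right) q = 4 \left(-3 + q\right) q = \left(-12 + 4 q\right) q = q \left(-12 + 4 q\right)$)
$\frac{1}{334159 \cdot 159285} - \frac{182513}{g{\left(T{\left(16,-17 \right)} \right)}} = \frac{1}{334159 \cdot 159285} - \frac{182513}{4 \cdot 2 \left(-3 + 2\right)} = \frac{1}{334159} \cdot \frac{1}{159285} - \frac{182513}{4 \cdot 2 \left(-1\right)} = \frac{1}{53226516315} - \frac{182513}{-8} = \frac{1}{53226516315} - - \frac{182513}{8} = \frac{1}{53226516315} + \frac{182513}{8} = \frac{9714531172199603}{425812130520}$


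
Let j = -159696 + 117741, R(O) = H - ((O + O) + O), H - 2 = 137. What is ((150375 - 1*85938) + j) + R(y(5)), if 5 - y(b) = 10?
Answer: 22636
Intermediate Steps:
y(b) = -5 (y(b) = 5 - 1*10 = 5 - 10 = -5)
H = 139 (H = 2 + 137 = 139)
R(O) = 139 - 3*O (R(O) = 139 - ((O + O) + O) = 139 - (2*O + O) = 139 - 3*O)
j = -41955
((150375 - 1*85938) + j) + R(y(5)) = ((150375 - 1*85938) - 41955) + (139 - 3*(-5)) = ((150375 - 85938) - 41955) + (139 + 15) = (64437 - 41955) + 154 = 22482 + 154 = 22636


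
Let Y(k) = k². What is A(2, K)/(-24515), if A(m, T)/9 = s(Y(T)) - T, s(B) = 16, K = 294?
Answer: 2502/24515 ≈ 0.10206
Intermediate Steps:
A(m, T) = 144 - 9*T (A(m, T) = 9*(16 - T) = 144 - 9*T)
A(2, K)/(-24515) = (144 - 9*294)/(-24515) = (144 - 2646)*(-1/24515) = -2502*(-1/24515) = 2502/24515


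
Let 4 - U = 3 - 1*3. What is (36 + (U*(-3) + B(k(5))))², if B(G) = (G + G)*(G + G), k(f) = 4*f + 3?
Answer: 4579600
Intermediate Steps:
k(f) = 3 + 4*f
B(G) = 4*G² (B(G) = (2*G)*(2*G) = 4*G²)
U = 4 (U = 4 - (3 - 1*3) = 4 - (3 - 3) = 4 - 1*0 = 4 + 0 = 4)
(36 + (U*(-3) + B(k(5))))² = (36 + (4*(-3) + 4*(3 + 4*5)²))² = (36 + (-12 + 4*(3 + 20)²))² = (36 + (-12 + 4*23²))² = (36 + (-12 + 4*529))² = (36 + (-12 + 2116))² = (36 + 2104)² = 2140² = 4579600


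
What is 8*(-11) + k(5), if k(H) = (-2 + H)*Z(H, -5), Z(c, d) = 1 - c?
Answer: -100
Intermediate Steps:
k(H) = (1 - H)*(-2 + H) (k(H) = (-2 + H)*(1 - H) = (1 - H)*(-2 + H))
8*(-11) + k(5) = 8*(-11) - (-1 + 5)*(-2 + 5) = -88 - 1*4*3 = -88 - 12 = -100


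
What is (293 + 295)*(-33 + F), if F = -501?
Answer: -313992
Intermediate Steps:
(293 + 295)*(-33 + F) = (293 + 295)*(-33 - 501) = 588*(-534) = -313992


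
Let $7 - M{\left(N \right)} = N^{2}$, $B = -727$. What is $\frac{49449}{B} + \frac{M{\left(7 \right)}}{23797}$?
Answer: $- \frac{1176768387}{17300419} \approx -68.02$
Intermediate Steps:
$M{\left(N \right)} = 7 - N^{2}$
$\frac{49449}{B} + \frac{M{\left(7 \right)}}{23797} = \frac{49449}{-727} + \frac{7 - 7^{2}}{23797} = 49449 \left(- \frac{1}{727}\right) + \left(7 - 49\right) \frac{1}{23797} = - \frac{49449}{727} + \left(7 - 49\right) \frac{1}{23797} = - \frac{49449}{727} - \frac{42}{23797} = - \frac{1176768387}{17300419}$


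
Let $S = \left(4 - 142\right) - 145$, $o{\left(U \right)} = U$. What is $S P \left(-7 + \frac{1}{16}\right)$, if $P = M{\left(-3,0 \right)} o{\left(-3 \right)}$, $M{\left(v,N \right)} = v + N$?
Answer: $\frac{282717}{16} \approx 17670.0$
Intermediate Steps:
$M{\left(v,N \right)} = N + v$
$P = 9$ ($P = \left(0 - 3\right) \left(-3\right) = \left(-3\right) \left(-3\right) = 9$)
$S = -283$ ($S = -138 - 145 = -283$)
$S P \left(-7 + \frac{1}{16}\right) = - 283 \cdot 9 \left(-7 + \frac{1}{16}\right) = - 283 \cdot 9 \left(- \frac{111}{16}\right) = \left(-283\right) \left(- \frac{999}{16}\right) = \frac{282717}{16}$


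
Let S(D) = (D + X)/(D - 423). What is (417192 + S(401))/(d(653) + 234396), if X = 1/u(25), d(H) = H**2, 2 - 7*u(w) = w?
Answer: 105544968/167183665 ≈ 0.63131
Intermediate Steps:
u(w) = 2/7 - w/7
X = -7/23 (X = 1/(2/7 - 1/7*25) = 1/(2/7 - 25/7) = 1/(-23/7) = -7/23 ≈ -0.30435)
S(D) = (-7/23 + D)/(-423 + D) (S(D) = (D - 7/23)/(D - 423) = (-7/23 + D)/(-423 + D))
(417192 + S(401))/(d(653) + 234396) = (417192 + (-7/23 + 401)/(-423 + 401))/(653**2 + 234396) = (417192 + (9216/23)/(-22))/(426409 + 234396) = (417192 - 1/22*9216/23)/660805 = (417192 - 4608/253)*(1/660805) = (105544968/253)*(1/660805) = 105544968/167183665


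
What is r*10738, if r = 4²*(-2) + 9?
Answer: -246974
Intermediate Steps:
r = -23 (r = 16*(-2) + 9 = -32 + 9 = -23)
r*10738 = -23*10738 = -246974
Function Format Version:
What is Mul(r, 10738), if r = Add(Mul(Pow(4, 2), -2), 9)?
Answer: -246974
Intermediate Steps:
r = -23 (r = Add(Mul(16, -2), 9) = Add(-32, 9) = -23)
Mul(r, 10738) = Mul(-23, 10738) = -246974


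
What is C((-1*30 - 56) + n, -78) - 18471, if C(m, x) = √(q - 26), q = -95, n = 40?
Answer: -18471 + 11*I ≈ -18471.0 + 11.0*I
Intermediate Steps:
C(m, x) = 11*I (C(m, x) = √(-95 - 26) = √(-121) = 11*I)
C((-1*30 - 56) + n, -78) - 18471 = 11*I - 18471 = -18471 + 11*I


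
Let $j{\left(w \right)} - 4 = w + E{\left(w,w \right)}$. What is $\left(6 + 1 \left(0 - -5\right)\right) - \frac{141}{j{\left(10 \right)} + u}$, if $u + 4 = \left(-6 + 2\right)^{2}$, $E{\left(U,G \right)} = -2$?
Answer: $\frac{41}{8} \approx 5.125$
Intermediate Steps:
$u = 12$ ($u = -4 + \left(-6 + 2\right)^{2} = -4 + \left(-4\right)^{2} = -4 + 16 = 12$)
$j{\left(w \right)} = 2 + w$ ($j{\left(w \right)} = 4 + \left(w - 2\right) = 4 + \left(-2 + w\right) = 2 + w$)
$\left(6 + 1 \left(0 - -5\right)\right) - \frac{141}{j{\left(10 \right)} + u} = \left(6 + 1 \left(0 - -5\right)\right) - \frac{141}{\left(2 + 10\right) + 12} = \left(6 + 1 \left(0 + 5\right)\right) - \frac{141}{12 + 12} = \left(6 + 1 \cdot 5\right) - \frac{141}{24} = \left(6 + 5\right) - \frac{47}{8} = 11 - \frac{47}{8} = \frac{41}{8}$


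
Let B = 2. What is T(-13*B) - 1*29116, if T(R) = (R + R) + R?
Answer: -29194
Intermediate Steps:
T(R) = 3*R (T(R) = 2*R + R = 3*R)
T(-13*B) - 1*29116 = 3*(-13*2) - 1*29116 = 3*(-26) - 29116 = -78 - 29116 = -29194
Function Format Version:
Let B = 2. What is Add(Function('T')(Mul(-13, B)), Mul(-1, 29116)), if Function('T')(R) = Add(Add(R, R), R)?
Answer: -29194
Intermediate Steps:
Function('T')(R) = Mul(3, R) (Function('T')(R) = Add(Mul(2, R), R) = Mul(3, R))
Add(Function('T')(Mul(-13, B)), Mul(-1, 29116)) = Add(Mul(3, Mul(-13, 2)), Mul(-1, 29116)) = Add(Mul(3, -26), -29116) = Add(-78, -29116) = -29194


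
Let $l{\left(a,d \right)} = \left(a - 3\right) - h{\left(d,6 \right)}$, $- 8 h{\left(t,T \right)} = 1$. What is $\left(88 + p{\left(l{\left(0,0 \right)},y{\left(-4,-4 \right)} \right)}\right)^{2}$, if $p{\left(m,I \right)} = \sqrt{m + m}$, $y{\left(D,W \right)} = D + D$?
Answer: $\frac{\left(176 + i \sqrt{23}\right)^{2}}{4} \approx 7738.3 + 422.03 i$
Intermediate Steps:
$h{\left(t,T \right)} = - \frac{1}{8}$ ($h{\left(t,T \right)} = \left(- \frac{1}{8}\right) 1 = - \frac{1}{8}$)
$l{\left(a,d \right)} = - \frac{23}{8} + a$ ($l{\left(a,d \right)} = \left(a - 3\right) - - \frac{1}{8} = \left(-3 + a\right) + \frac{1}{8} = - \frac{23}{8} + a$)
$y{\left(D,W \right)} = 2 D$
$p{\left(m,I \right)} = \sqrt{2} \sqrt{m}$ ($p{\left(m,I \right)} = \sqrt{2 m} = \sqrt{2} \sqrt{m}$)
$\left(88 + p{\left(l{\left(0,0 \right)},y{\left(-4,-4 \right)} \right)}\right)^{2} = \left(88 + \sqrt{2} \sqrt{- \frac{23}{8} + 0}\right)^{2} = \left(88 + \sqrt{2} \sqrt{- \frac{23}{8}}\right)^{2} = \left(88 + \sqrt{2} \frac{i \sqrt{46}}{4}\right)^{2} = \left(88 + \frac{i \sqrt{23}}{2}\right)^{2}$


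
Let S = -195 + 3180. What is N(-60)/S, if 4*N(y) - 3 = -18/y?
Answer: 11/39800 ≈ 0.00027638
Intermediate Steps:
N(y) = ¾ - 9/(2*y) (N(y) = ¾ + (-18/y)/4 = ¾ - 9/(2*y))
S = 2985
N(-60)/S = ((¾)*(-6 - 60)/(-60))/2985 = ((¾)*(-1/60)*(-66))*(1/2985) = (33/40)*(1/2985) = 11/39800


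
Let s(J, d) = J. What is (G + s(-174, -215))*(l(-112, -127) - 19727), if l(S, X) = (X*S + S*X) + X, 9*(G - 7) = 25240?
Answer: 203995778/9 ≈ 2.2666e+7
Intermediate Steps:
G = 25303/9 (G = 7 + (⅑)*25240 = 7 + 25240/9 = 25303/9 ≈ 2811.4)
l(S, X) = X + 2*S*X (l(S, X) = (S*X + S*X) + X = 2*S*X + X = X + 2*S*X)
(G + s(-174, -215))*(l(-112, -127) - 19727) = (25303/9 - 174)*(-127*(1 + 2*(-112)) - 19727) = 23737*(-127*(1 - 224) - 19727)/9 = 23737*(-127*(-223) - 19727)/9 = 23737*(28321 - 19727)/9 = (23737/9)*8594 = 203995778/9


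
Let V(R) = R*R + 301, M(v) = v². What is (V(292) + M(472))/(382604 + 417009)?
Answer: 308349/799613 ≈ 0.38562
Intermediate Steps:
V(R) = 301 + R² (V(R) = R² + 301 = 301 + R²)
(V(292) + M(472))/(382604 + 417009) = ((301 + 292²) + 472²)/(382604 + 417009) = ((301 + 85264) + 222784)/799613 = (85565 + 222784)*(1/799613) = 308349*(1/799613) = 308349/799613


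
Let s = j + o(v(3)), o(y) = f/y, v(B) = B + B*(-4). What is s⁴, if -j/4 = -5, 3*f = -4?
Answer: 87578116096/531441 ≈ 1.6479e+5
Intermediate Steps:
f = -4/3 (f = (⅓)*(-4) = -4/3 ≈ -1.3333)
j = 20 (j = -4*(-5) = 20)
v(B) = -3*B (v(B) = B - 4*B = -3*B)
o(y) = -4/(3*y)
s = 544/27 (s = 20 - 4/(3*((-3*3))) = 20 - 4/3/(-9) = 20 - 4/3*(-⅑) = 20 + 4/27 = 544/27 ≈ 20.148)
s⁴ = (544/27)⁴ = 87578116096/531441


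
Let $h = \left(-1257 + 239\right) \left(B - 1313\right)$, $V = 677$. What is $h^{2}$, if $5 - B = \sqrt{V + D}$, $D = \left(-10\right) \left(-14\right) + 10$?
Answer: $1773866463884 + 2711023584 \sqrt{827} \approx 1.8518 \cdot 10^{12}$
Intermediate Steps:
$D = 150$ ($D = 140 + 10 = 150$)
$B = 5 - \sqrt{827}$ ($B = 5 - \sqrt{677 + 150} = 5 - \sqrt{827} \approx -23.758$)
$h = 1331544 + 1018 \sqrt{827}$ ($h = \left(-1257 + 239\right) \left(\left(5 - \sqrt{827}\right) - 1313\right) = - 1018 \left(-1308 - \sqrt{827}\right) = 1331544 + 1018 \sqrt{827} \approx 1.3608 \cdot 10^{6}$)
$h^{2} = \left(1331544 + 1018 \sqrt{827}\right)^{2}$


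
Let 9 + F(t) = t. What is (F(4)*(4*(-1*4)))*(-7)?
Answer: -560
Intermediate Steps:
F(t) = -9 + t
(F(4)*(4*(-1*4)))*(-7) = ((-9 + 4)*(4*(-1*4)))*(-7) = -20*(-4)*(-7) = -5*(-16)*(-7) = 80*(-7) = -560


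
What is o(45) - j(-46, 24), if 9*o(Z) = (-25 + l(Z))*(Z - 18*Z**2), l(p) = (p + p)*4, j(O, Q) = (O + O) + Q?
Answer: -1355007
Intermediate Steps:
j(O, Q) = Q + 2*O (j(O, Q) = 2*O + Q = Q + 2*O)
l(p) = 8*p (l(p) = (2*p)*4 = 8*p)
o(Z) = (-25 + 8*Z)*(Z - 18*Z**2)/9 (o(Z) = ((-25 + 8*Z)*(Z - 18*Z**2))/9 = (-25 + 8*Z)*(Z - 18*Z**2)/9)
o(45) - j(-46, 24) = (1/9)*45*(-25 - 144*45**2 + 458*45) - (24 + 2*(-46)) = (1/9)*45*(-25 - 144*2025 + 20610) - (24 - 92) = (1/9)*45*(-25 - 291600 + 20610) - 1*(-68) = (1/9)*45*(-271015) + 68 = -1355075 + 68 = -1355007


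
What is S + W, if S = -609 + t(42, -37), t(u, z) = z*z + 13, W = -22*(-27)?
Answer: 1367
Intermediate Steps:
W = 594
t(u, z) = 13 + z² (t(u, z) = z² + 13 = 13 + z²)
S = 773 (S = -609 + (13 + (-37)²) = -609 + (13 + 1369) = -609 + 1382 = 773)
S + W = 773 + 594 = 1367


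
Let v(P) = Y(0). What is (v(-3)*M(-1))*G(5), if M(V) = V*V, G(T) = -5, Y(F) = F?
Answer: 0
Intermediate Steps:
v(P) = 0
M(V) = V²
(v(-3)*M(-1))*G(5) = (0*(-1)²)*(-5) = (0*1)*(-5) = 0*(-5) = 0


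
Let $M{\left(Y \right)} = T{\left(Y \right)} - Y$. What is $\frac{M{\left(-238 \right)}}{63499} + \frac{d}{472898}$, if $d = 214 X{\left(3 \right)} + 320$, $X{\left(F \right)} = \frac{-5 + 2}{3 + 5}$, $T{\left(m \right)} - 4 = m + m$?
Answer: $- \frac{381736987}{120114200408} \approx -0.0031781$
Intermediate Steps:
$T{\left(m \right)} = 4 + 2 m$ ($T{\left(m \right)} = 4 + \left(m + m\right) = 4 + 2 m$)
$X{\left(F \right)} = - \frac{3}{8}$
$d = \frac{959}{4}$ ($d = 214 \left(- \frac{3}{8}\right) + 320 = - \frac{321}{4} + 320 = \frac{959}{4} \approx 239.75$)
$M{\left(Y \right)} = 4 + Y$ ($M{\left(Y \right)} = \left(4 + 2 Y\right) - Y = 4 + Y$)
$\frac{M{\left(-238 \right)}}{63499} + \frac{d}{472898} = \frac{4 - 238}{63499} + \frac{959}{4 \cdot 472898} = \left(-234\right) \frac{1}{63499} + \frac{959}{4} \cdot \frac{1}{472898} = - \frac{234}{63499} + \frac{959}{1891592} = - \frac{381736987}{120114200408}$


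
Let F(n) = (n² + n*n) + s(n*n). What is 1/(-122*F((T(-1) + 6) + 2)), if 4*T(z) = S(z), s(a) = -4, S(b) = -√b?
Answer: -3964/60156797 - 256*I/60156797 ≈ -6.5894e-5 - 4.2555e-6*I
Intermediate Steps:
T(z) = -√z/4 (T(z) = (-√z)/4 = -√z/4)
F(n) = -4 + 2*n² (F(n) = (n² + n*n) - 4 = (n² + n²) - 4 = 2*n² - 4 = -4 + 2*n²)
1/(-122*F((T(-1) + 6) + 2)) = 1/(-122*(-4 + 2*((-I/4 + 6) + 2)²)) = 1/(-122*(-4 + 2*((6 - I/4) + 2)²)) = 1/(-122*(-4 + 2*(8 - I/4)²)) = 1/(488 - 244*(8 - I/4)²)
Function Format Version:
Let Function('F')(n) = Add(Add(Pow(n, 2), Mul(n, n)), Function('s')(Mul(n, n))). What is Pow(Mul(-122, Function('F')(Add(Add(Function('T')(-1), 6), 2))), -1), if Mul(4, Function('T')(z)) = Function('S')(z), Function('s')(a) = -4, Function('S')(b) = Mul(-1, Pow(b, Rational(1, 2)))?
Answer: Add(Rational(-3964, 60156797), Mul(Rational(-256, 60156797), I)) ≈ Add(-6.5894e-5, Mul(-4.2555e-6, I))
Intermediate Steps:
Function('T')(z) = Mul(Rational(-1, 4), Pow(z, Rational(1, 2))) (Function('T')(z) = Mul(Rational(1, 4), Mul(-1, Pow(z, Rational(1, 2)))) = Mul(Rational(-1, 4), Pow(z, Rational(1, 2))))
Function('F')(n) = Add(-4, Mul(2, Pow(n, 2))) (Function('F')(n) = Add(Add(Pow(n, 2), Mul(n, n)), -4) = Add(Add(Pow(n, 2), Pow(n, 2)), -4) = Add(Mul(2, Pow(n, 2)), -4) = Add(-4, Mul(2, Pow(n, 2))))
Pow(Mul(-122, Function('F')(Add(Add(Function('T')(-1), 6), 2))), -1) = Pow(Mul(-122, Add(-4, Mul(2, Pow(Add(Add(Mul(Rational(-1, 4), Pow(-1, Rational(1, 2))), 6), 2), 2)))), -1) = Pow(Mul(-122, Add(-4, Mul(2, Pow(Add(Add(Mul(Rational(-1, 4), I), 6), 2), 2)))), -1) = Pow(Mul(-122, Add(-4, Mul(2, Pow(Add(Add(6, Mul(Rational(-1, 4), I)), 2), 2)))), -1) = Pow(Mul(-122, Add(-4, Mul(2, Pow(Add(8, Mul(Rational(-1, 4), I)), 2)))), -1) = Pow(Add(488, Mul(-244, Pow(Add(8, Mul(Rational(-1, 4), I)), 2))), -1)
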